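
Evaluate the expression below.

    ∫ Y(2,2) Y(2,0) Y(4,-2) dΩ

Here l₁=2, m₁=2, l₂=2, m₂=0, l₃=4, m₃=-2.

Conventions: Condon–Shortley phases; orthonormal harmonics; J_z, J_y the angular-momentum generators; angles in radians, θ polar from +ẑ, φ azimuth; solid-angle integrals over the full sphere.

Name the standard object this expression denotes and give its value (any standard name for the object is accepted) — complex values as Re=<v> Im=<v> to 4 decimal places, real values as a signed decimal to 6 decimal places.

This is a Gaunt coefficient — the integral of a triple product of spherical harmonics over the sphere.
Checks pass: Σm=0; 8 even; l₃=4∈[0,4].
(2·2+1)(2·2+1)(2·4+1) = 225
Δ: 0! 4! 4! / 9! → 1/630
sum: t=0:+1/16 = 1/16
3j²(2 2 4; 0 0 0) = Δ·Π!·Σ² = 2/35  (sign +1)
sum: t=0:+1/96 = 1/96
3j²(2 2 4; 2 0 -2) = Δ·Π!·Σ² = 1/42  (sign +1)
combine: 4πI² = 225·2/35·1/42 = 15/49
take √, sign +1: I = 0.15607835

Gaunt coefficient, +0.156078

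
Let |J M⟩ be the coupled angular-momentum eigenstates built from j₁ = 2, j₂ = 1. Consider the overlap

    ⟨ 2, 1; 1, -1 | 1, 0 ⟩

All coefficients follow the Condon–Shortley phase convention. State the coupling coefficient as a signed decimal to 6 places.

triangle: 2!·2!·0!/5! = 4/120
(j±m)!: 3!·1!·0!·2!·1!·1! = 12
prefactor² = (2J+1)·Δ·N² = 6/5
  k=0: +1/(0!·2!·1!·0!·1!·0!) = 1/2
Σ = 1/2  ⇒  CG² = 6/5·(1/2)² = 3/10
CG = +√(3/10) = +0.547723

+0.547723  (= +√(3/10))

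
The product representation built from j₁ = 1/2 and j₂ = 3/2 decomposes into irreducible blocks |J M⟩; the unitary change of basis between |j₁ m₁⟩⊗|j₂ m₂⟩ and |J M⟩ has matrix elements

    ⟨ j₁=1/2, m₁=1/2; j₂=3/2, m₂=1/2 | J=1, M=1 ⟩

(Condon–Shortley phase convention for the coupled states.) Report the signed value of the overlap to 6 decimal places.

triangle: 1!×0!×2!/4! = 2/24
(j±m)!: 1!×0!×2!×1!×2!×0! = 4
prefactor² = (2J+1)×Δ×N² = 1
  k=0: +1/(0!×1!×0!×2!×0!×0!) = 1/2
Σ = 1/2  ⇒  CG² = 1×(1/2)² = 1/4
CG = +√(1/4) = +0.500000

+√(1/4) ≈ +0.500000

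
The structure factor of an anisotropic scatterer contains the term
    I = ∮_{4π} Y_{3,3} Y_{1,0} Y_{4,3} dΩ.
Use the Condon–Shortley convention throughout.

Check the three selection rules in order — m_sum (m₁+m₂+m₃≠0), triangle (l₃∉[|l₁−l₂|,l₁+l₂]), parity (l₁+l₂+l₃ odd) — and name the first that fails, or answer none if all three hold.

azimuthal sum: 3 + 0 + 3 = 6  ✗
2 ≤ 4 ≤ 4 (triangle on l)
L = 3 + 1 + 4 = 8 (even)

m_sum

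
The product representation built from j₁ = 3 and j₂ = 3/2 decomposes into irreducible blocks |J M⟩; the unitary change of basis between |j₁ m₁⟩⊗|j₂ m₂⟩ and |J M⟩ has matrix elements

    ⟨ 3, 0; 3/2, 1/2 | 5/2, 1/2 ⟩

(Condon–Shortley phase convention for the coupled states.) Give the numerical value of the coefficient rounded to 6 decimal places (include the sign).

-0.414039  (= −√(6/35))

j₁+j₂−J=2  J+j₁−j₂=4  J−j₁+j₂=1  j₁+j₂+J+1=8
(j₁±m₁, j₂±m₂, J±M) = (3,3,2,1,3,2)
P² = 216/35
sum k=1..2:
  [1] −1/4 = -1/4
  [2] +1/12 = 1/12
S = -1/6
C² = P²·S² = 6/35 ; C = -0.414039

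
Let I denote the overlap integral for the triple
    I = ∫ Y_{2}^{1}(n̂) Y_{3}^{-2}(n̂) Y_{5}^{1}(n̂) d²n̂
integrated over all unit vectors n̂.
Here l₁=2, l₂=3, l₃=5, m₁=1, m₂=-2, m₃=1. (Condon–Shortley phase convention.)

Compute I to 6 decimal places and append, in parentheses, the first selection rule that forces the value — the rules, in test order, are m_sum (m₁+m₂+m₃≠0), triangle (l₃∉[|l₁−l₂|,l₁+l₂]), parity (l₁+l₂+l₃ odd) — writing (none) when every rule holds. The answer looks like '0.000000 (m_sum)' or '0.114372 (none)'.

-0.117387 (none)

m-sum 0 ✓  L=10 even ✓  1≤5≤5 ✓
Π(2lᵢ+1) = 5×7×11 = 385
triangle coeff Δ(2,3,5) = 1/2310
Σ_t [0,0]: t=0:+1/144 = 1/144
(3j)²=10/231 [(2 3 5; 0 0 0)], sign=-1
Σ_t [0,0]: t=0:+1/720 = 1/720
(3j)²=4/385 [(2 3 5; 1 -2 1)], sign=+1
⇒ 4πI² = 40/231
I = (-1)√(40/231/(4π)) = -0.11738675
No selection rule forces the value: the integral is nonzero (none).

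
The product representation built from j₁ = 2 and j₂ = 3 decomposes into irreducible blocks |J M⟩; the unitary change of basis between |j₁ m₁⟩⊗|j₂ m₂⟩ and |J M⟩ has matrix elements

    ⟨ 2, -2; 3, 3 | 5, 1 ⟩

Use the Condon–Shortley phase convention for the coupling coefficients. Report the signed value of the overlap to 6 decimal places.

√[11·0!4!6!/11! · 0!4!6!0!6!4!] = √(9953280/7)
  +(−1)^0/∏(0,0,4,6,0,0)! = 1/17280  (running 1/17280)
⟨..|..⟩ = √(9953280/7)·(1/17280) = +0.069007

+√(1/210) ≈ +0.069007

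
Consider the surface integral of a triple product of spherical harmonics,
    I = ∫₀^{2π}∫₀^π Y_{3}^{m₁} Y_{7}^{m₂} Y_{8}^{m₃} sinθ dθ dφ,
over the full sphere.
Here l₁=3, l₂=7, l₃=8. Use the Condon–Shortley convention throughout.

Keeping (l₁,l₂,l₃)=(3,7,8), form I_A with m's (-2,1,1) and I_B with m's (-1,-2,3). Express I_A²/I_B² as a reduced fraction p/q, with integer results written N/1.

64/77

Same 3,7,8: normalisation and zero-m 3j drop out of the ratio.
A: Δ: 2! 4! 12! / 19! → 1/5290740; sum: t=1:−1/14515200 t=2:+1/6220800 = 1/10886400; 3j²(3 7 8; -2 1 1) = Δ·Π!·Σ² = 128/12597  (sign -1)
B: Δ: 2! 4! 12! / 19! → 1/5290740; sum: t=0:+1/29030400 t=1:−1/5806080 t=2:+1/17418240 = -1/12441600; 3j²(3 7 8; -1 -2 3) = Δ·Π!·Σ² = 154/12597  (sign +1)
I_A²/I_B² = (128/12597)/(154/12597) = 64/77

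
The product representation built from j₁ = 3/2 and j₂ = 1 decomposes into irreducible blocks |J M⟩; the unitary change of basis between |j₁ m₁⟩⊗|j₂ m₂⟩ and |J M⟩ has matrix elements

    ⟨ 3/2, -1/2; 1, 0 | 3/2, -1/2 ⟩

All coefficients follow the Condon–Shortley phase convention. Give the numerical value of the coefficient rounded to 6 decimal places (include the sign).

triangle: 1!×2!×1!/5! = 2/120
(j±m)!: 1!×2!×1!×1!×1!×2! = 4
prefactor² = (2J+1)×Δ×N² = 4/15
  k=0: +1/(0!×1!×2!×1!×0!×0!) = 1/2
  k=1: −1/(1!×0!×1!×0!×1!×1!) = -1
Σ = -1/2  ⇒  CG² = 4/15×(-1/2)² = 1/15
CG = −√(1/15) = -0.258199

-0.258199  (= −√(1/15))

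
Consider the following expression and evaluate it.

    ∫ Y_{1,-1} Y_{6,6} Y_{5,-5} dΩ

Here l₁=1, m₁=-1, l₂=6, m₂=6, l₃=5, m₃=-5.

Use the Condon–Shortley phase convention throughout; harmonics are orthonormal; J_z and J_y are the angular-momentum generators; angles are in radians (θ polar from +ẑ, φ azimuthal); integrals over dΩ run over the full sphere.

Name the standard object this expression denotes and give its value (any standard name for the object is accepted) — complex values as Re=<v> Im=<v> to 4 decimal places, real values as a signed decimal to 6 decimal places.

This is a Gaunt coefficient — the integral of a triple product of spherical harmonics over the sphere.
Checks pass: Σm=0; 12 even; l₃=5∈[5,7].
(2·1+1)(2·6+1)(2·5+1) = 429
Δ: 2! 0! 10! / 13! → 1/858
sum: t=1:−1/14400 = -1/14400
3j²(1 6 5; 0 0 0) = Δ·Π!·Σ² = 6/143  (sign +1)
sum: t=2:+1/7257600 = 1/7257600
3j²(1 6 5; -1 6 -5) = Δ·Π!·Σ² = 1/13  (sign +1)
combine: 4πI² = 429·6/143·1/13 = 18/13
take √, sign +1: I = 0.33194004

Gaunt coefficient, +0.331940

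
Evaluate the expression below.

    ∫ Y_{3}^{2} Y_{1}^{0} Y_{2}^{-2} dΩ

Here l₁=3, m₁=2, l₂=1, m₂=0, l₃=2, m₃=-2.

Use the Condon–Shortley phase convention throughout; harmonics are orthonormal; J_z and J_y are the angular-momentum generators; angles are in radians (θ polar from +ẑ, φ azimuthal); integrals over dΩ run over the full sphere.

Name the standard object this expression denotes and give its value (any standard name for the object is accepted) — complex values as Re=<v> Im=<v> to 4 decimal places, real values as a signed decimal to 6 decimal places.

This is a Gaunt coefficient — the integral of a triple product of spherical harmonics over the sphere.
m-sum 0 ✓  L=6 even ✓  2≤2≤4 ✓
Π(2lᵢ+1) = 7×3×5 = 105
triangle coeff Δ(3,1,2) = 1/105
Σ_t [1,1]: t=1:−1/4 = -1/4
(3j)²=3/35 [(3 1 2; 0 0 0)], sign=-1
Σ_t [1,1]: t=1:−1/24 = -1/24
(3j)²=1/21 [(3 1 2; 2 0 -2)], sign=-1
⇒ 4πI² = 3/7
I = (+1)√(3/7/(4π)) = 0.18467439

Gaunt coefficient, +0.184674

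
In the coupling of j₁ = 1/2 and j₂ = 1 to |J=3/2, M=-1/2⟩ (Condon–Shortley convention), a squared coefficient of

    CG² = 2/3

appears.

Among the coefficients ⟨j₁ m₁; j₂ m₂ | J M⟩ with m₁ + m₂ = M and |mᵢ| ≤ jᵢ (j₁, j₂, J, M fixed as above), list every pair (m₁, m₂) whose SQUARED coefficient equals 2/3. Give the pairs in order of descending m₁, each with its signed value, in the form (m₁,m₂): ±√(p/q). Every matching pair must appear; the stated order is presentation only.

Admissible pairs with m₁+m₂ = M = -1/2: (-1/2,0), (1/2,-1)
  (m₁,m₂)=(1/2,-1): CG² = 1/3, CG = +√(1/3)
  (m₁,m₂)=(-1/2,0): CG² = 2/3, CG = +√(2/3)   ← matches the target
Pairs with CG² = 2/3: (-1/2,0): +√(2/3)

(-1/2,0): +√(2/3)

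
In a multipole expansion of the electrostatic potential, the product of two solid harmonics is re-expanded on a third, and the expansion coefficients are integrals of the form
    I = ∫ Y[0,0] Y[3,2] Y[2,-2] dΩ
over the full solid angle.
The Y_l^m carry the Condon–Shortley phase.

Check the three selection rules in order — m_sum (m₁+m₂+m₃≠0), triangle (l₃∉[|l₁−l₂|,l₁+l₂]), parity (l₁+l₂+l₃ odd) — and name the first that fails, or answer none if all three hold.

triangle

Σmᵢ = 0  ✓
l₃∈[|l₁−l₂|,l₁+l₂]=[3,3] required, l₃=2 fails  ✗
Σlᵢ = 5 ⇒ odd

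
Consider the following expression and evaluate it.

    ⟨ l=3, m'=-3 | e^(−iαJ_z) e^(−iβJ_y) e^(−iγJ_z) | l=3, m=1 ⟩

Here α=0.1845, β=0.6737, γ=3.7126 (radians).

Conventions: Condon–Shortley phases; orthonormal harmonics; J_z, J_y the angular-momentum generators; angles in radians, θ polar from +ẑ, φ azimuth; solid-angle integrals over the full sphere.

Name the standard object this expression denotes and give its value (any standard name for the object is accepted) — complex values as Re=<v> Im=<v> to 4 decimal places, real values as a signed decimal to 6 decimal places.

Wigner D-matrix element, Re=-0.0412 Im=0.0007

This is a Wigner D-matrix element — the rotation-matrix element ⟨l m'| R(α,β,γ) |l m⟩ in the angular-momentum basis.
Split into d^3_{-3,1}(β=0.6737) × two z-phases.
c=cos(0.673700/2)=0.943800, s=sin(0.673700/2)=0.330516; N=√[1·720·24·2]=185.903201
Admissible k: 4..4 (factorial args all ≥0)
  k=4: (−1)^0·185.9032/(48)·0.9438^2·0.3305^4 = +0.041169
d^3_{-3,1}(0.6737) = +0.041169
Attach z-rotation phases: D = e^{-i(-3)(0.1845)}·(+0.041169)·e^{-i(1)(3.7126)} = -0.041163+0.000721i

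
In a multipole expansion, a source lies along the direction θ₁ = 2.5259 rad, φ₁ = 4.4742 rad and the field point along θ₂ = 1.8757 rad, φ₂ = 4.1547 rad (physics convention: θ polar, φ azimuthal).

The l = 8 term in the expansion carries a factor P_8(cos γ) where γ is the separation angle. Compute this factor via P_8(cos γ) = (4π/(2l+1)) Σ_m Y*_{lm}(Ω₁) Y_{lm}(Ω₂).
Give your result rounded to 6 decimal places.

0.130381

Summing Y*_{l m}(θ₁,φ₁)·Y_{l m}(θ₂,φ₂) over m ∈ [−8, 8]; prefactor 4π/(2·8+1) = 0.739198:
  term(m=-8) = -0.001878+0.001245i   from Y*(Ω₁)=-0.002095-0.006025i, Y(Ω₂)=-0.087700-0.342209i
  term(m=-7) = -0.009906+0.012615i   from Y*(Ω₁)=-0.035899+0.003476i, Y(Ω₂)=+0.307094-0.321663i
  term(m=-6) = -0.004253+0.011791i   from Y*(Ω₁)=-0.017741+0.124398i, Y(Ω₂)=+0.097675+0.020262i
  term(m=-5) = +0.002532-0.094780i   from Y*(Ω₁)=+0.277145+0.110647i, Y(Ω₂)=-0.109886-0.298117i
  term(m=-4) = -0.031108-0.103189i   from Y*(Ω₁)=+0.273523-0.384726i, Y(Ω₂)=+0.139977-0.180374i
  term(m=-3) = +0.052385+0.074586i   from Y*(Ω₁)=-0.269553-0.310723i, Y(Ω₂)=-0.220416-0.022621i
  term(m=-2) = -0.004459-0.003313i   from Y*(Ω₁)=+0.018337-0.009462i, Y(Ω₂)=-0.118401-0.241755i
  term(m=-1) = +0.068540+0.022675i   from Y*(Ω₁)=-0.097531-0.401697i, Y(Ω₂)=-0.092427+0.148184i
  term(m=+0) = +0.032677+0.000000i   from Y*(Ω₁)=-0.117381-0.000000i, Y(Ω₂)=-0.278382+0.000000i
  term(m=+1) = +0.068540-0.022675i   from Y*(Ω₁)=+0.097531-0.401697i, Y(Ω₂)=+0.092427+0.148184i
  term(m=+2) = -0.004459+0.003313i   from Y*(Ω₁)=+0.018337+0.009462i, Y(Ω₂)=-0.118401+0.241755i
  term(m=+3) = +0.052385-0.074586i   from Y*(Ω₁)=+0.269553-0.310723i, Y(Ω₂)=+0.220416-0.022621i
  term(m=+4) = -0.031108+0.103189i   from Y*(Ω₁)=+0.273523+0.384726i, Y(Ω₂)=+0.139977+0.180374i
  term(m=+5) = +0.002532+0.094780i   from Y*(Ω₁)=-0.277145+0.110647i, Y(Ω₂)=+0.109886-0.298117i
  term(m=+6) = -0.004253-0.011791i   from Y*(Ω₁)=-0.017741-0.124398i, Y(Ω₂)=+0.097675-0.020262i
  term(m=+7) = -0.009906-0.012615i   from Y*(Ω₁)=+0.035899+0.003476i, Y(Ω₂)=-0.307094-0.321663i
  term(m=+8) = -0.001878-0.001245i   from Y*(Ω₁)=-0.002095+0.006025i, Y(Ω₂)=-0.087700+0.342209i
Σ over m = +0.176381-0.000000i; ×(4π/17) → +0.130381-0.000000i. Real part: 0.130381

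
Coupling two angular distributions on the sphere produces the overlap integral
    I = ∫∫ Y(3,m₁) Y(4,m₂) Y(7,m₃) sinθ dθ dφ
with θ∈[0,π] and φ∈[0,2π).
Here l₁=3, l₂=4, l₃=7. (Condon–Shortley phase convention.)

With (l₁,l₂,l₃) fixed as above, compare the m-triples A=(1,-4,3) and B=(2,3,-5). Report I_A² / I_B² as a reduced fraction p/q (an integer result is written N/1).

Same 3,4,7: normalisation and zero-m 3j drop out of the ratio.
A: Δ: 0! 6! 8! / 15! → 1/45045; sum: t=0:+1/1935360 = 1/1935360; 3j²(3 4 7; 1 -4 3) = Δ·Π!·Σ² = 1/1001  (sign +1)
B: Δ: 0! 6! 8! / 15! → 1/45045; sum: t=0:+1/604800 = 1/604800; 3j²(3 4 7; 2 3 -5) = Δ·Π!·Σ² = 16/455  (sign +1)
I_A²/I_B² = (1/1001)/(16/455) = 5/176

5/176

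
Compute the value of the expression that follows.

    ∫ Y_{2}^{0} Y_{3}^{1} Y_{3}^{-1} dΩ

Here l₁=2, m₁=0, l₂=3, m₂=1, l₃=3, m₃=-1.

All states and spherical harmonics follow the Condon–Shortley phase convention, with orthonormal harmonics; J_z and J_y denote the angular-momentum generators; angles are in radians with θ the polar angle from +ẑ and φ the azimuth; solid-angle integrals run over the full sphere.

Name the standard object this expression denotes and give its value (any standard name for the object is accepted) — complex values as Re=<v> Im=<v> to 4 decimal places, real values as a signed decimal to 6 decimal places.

This is a Gaunt coefficient — the integral of a triple product of spherical harmonics over the sphere.
Rules hold: Σm=0, L=8 even, 1≤3≤5.
N = 5·7·7 = 245
Δ = 2!·2!·4!/9! = 1/3780
Racah Σ t=0..2: t=0:+1/24 t=1:−1/4 t=2:+1/24 = -1/6
⇒ 3j(2 3 3; 0 0 0)² = 4/105, sgn +1
Racah Σ t=0..2: t=0:+1/96 t=1:−1/6 t=2:+1/16 = -3/32
⇒ 3j(2 3 3; 0 1 -1)² = 3/140, sgn -1
4πI² = N·(3j₀)²·(3jₘ)² = 1/5
I = -1·√(0.2/4π) = -0.12615663

Gaunt coefficient, -0.126157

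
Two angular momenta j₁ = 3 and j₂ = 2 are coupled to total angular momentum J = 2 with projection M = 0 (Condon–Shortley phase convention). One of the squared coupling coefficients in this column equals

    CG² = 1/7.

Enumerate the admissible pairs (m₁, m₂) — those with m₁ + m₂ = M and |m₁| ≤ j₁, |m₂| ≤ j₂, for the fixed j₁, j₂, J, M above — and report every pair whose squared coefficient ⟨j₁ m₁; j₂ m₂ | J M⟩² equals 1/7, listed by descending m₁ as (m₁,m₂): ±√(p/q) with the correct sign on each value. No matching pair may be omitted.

(1,-1): −√(1/7); (-1,1): +√(1/7)

Admissible pairs with m₁+m₂ = M = 0: (-2,2), (-1,1), (0,0), (1,-1), (2,-2)
  (m₁,m₂)=(2,-2): CG² = 5/14, CG = +√(5/14)
  (m₁,m₂)=(1,-1): CG² = 1/7, CG = −√(1/7)   ← matches the target
  (m₁,m₂)=(0,0): CG² = 0/1, CG = 0
  (m₁,m₂)=(-1,1): CG² = 1/7, CG = +√(1/7)   ← matches the target
  (m₁,m₂)=(-2,2): CG² = 5/14, CG = −√(5/14)
Pairs with CG² = 1/7: (1,-1): −√(1/7); (-1,1): +√(1/7)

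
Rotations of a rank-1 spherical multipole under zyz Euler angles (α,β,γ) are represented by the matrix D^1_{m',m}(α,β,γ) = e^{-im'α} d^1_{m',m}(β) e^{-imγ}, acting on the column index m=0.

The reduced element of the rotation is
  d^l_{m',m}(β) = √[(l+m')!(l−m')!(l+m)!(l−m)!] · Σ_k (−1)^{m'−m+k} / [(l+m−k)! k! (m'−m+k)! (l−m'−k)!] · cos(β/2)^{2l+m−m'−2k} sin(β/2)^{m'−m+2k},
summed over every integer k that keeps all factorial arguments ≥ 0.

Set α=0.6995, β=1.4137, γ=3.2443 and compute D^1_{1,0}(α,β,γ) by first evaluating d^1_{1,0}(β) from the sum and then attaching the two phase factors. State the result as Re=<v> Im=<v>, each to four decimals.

Re=-0.5344 Im=0.4497

D^1_{1,0}(0.6995,1.4137,3.2443) = e^{-i·1·0.6995}·d^1_{1,0}(1.4137)·e^{-i·0·3.2443}. Compute d first:
Half-angle: c=0.760411, s=0.649442. N=√(2·1·1·1)=1.414214
Admissible k: 0..0 (factorial args all ≥0)
  k=0: (−1)^1·1.4142/(1)·0.7604^1·0.6494^1 = -0.698399
d^1_{1,0}(1.4137) = -0.698399
Phases: e^{-i·(1)·0.6995}=+0.765164-0.643835i, e^{-i·(0)·3.2443}=+1.000000+0.000000i ⇒ D=-0.534390+0.449654i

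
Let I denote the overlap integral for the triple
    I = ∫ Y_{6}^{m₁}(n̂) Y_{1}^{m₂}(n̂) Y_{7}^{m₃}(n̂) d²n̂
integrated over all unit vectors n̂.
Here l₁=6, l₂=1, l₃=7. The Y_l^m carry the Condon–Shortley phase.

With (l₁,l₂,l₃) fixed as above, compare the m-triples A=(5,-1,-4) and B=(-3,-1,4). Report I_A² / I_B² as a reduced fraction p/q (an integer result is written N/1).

l's match ⇒ only the (l;m) 3-j factors differ between A and B.
A: triangle coeff Δ(6,1,7) = 1/1365; Σ_t [0,0]: t=0:+1/79833600 = 1/79833600; (3j)²=1/455 [(6 1 7; 5 -1 -4)], sign=-1
B: triangle coeff Δ(6,1,7) = 1/1365; Σ_t [0,0]: t=0:+1/4354560 = 1/4354560; (3j)²=11/273 [(6 1 7; -3 -1 4)], sign=-1
I_A²/I_B² = (1/455)/(11/273) = 3/55

3/55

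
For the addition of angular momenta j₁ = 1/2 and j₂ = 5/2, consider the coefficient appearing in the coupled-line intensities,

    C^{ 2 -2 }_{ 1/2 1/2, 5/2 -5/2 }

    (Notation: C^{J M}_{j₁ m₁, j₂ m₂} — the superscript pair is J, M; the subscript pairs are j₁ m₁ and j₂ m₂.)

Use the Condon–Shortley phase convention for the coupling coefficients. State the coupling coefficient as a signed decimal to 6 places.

+0.912871

√[5·1!0!4!/6! · 1!0!0!5!0!4!] = √(480)
  +(−1)^0/∏(0,1,0,0,0,4)! = 1/24  (running 1/24)
⟨..|..⟩ = √(480)·(1/24) = +0.912871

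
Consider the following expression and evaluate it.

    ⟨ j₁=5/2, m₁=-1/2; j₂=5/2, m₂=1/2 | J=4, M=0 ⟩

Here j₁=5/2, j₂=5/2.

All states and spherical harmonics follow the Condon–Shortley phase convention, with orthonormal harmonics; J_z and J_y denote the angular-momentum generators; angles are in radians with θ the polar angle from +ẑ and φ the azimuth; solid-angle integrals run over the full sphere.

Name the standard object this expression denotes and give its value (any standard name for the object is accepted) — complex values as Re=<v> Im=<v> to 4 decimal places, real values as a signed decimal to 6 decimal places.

Clebsch–Gordan coefficient, −√(1/7) ≈ -0.377964

This is a Clebsch–Gordan (vector-coupling) coefficient.
√[9·1!4!4!/10! · 2!3!3!2!4!4!] = √(20736/175)
  +(−1)^0/∏(0,1,3,3,1,1)! = 1/36  (running 1/36)
  +(−1)^1/∏(1,0,2,2,2,2)! = -1/16  (running -5/144)
⟨..|..⟩ = √(20736/175)·(-5/144) = -0.377964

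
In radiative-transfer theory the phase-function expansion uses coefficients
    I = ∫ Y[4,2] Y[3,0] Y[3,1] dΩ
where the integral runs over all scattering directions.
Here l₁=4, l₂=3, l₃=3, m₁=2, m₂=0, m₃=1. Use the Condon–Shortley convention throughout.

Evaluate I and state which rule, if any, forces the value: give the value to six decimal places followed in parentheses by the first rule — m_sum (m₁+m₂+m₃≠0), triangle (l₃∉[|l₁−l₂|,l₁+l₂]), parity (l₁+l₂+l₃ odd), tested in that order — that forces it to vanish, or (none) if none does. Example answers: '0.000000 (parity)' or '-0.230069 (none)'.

0.000000 (m_sum)

2 + 0 + 1 = 3 ≠ 0: azimuthal integral kills it; I = 0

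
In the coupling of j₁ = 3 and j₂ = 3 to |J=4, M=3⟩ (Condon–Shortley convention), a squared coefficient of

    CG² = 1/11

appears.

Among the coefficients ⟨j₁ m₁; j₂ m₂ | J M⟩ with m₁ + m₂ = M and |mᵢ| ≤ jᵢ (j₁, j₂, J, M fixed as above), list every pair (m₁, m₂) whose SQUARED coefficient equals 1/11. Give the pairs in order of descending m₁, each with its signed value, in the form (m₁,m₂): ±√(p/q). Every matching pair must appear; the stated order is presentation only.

(2,1): −√(1/11); (1,2): −√(1/11)

Admissible pairs with m₁+m₂ = M = 3: (0,3), (1,2), (2,1), (3,0)
  (m₁,m₂)=(3,0): CG² = 9/22, CG = +√(9/22)
  (m₁,m₂)=(2,1): CG² = 1/11, CG = −√(1/11)   ← matches the target
  (m₁,m₂)=(1,2): CG² = 1/11, CG = −√(1/11)   ← matches the target
  (m₁,m₂)=(0,3): CG² = 9/22, CG = +√(9/22)
Pairs with CG² = 1/11: (2,1): −√(1/11); (1,2): −√(1/11)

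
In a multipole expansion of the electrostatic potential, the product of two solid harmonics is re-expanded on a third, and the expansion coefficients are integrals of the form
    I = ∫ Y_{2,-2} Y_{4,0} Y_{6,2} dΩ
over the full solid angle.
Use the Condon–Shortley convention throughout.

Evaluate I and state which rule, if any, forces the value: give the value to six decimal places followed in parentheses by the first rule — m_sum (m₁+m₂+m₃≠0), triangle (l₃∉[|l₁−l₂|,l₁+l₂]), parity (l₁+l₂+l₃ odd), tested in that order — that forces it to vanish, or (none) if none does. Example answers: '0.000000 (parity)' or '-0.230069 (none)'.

0.133065 (none)

Checks pass: Σm=0; 12 even; l₃=6∈[2,6].
(2·2+1)(2·4+1)(2·6+1) = 585
Δ: 0! 4! 8! / 13! → 1/6435
sum: t=0:+1/2304 = 1/2304
3j²(2 4 6; 0 0 0) = Δ·Π!·Σ² = 5/143  (sign +1)
sum: t=0:+1/13824 = 1/13824
3j²(2 4 6; -2 0 2) = Δ·Π!·Σ² = 14/1287  (sign +1)
combine: 4πI² = 585·5/143·14/1287 = 350/1573
take √, sign +1: I = 0.13306527
No selection rule forces the value: the integral is nonzero (none).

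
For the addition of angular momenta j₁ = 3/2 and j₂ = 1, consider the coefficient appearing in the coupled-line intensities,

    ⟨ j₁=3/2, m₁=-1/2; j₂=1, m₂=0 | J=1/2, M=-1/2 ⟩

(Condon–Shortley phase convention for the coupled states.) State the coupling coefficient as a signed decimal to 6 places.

√[2·2!1!0!/4! · 1!2!1!1!0!1!] = √(1/3)
  +(−1)^1/∏(1,1,1,0,0,0)! = -1  (running -1)
⟨..|..⟩ = √(1/3)·(-1) = -0.577350

-0.577350  (= −√(1/3))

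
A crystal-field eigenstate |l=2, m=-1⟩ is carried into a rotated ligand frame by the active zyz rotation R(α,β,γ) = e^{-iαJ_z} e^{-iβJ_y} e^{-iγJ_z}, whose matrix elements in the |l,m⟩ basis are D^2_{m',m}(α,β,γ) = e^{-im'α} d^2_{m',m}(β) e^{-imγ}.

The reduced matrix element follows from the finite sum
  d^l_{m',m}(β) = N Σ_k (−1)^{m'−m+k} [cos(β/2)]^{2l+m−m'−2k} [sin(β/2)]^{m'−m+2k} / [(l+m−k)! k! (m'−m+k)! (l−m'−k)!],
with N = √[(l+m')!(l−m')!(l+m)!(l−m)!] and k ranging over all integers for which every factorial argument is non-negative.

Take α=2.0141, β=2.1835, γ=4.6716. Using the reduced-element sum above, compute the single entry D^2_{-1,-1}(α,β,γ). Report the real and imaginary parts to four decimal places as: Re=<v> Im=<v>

Split into d^2_{-1,-1}(β=2.1835) × two z-phases.
With c≡cos(β/2)=0.460933 and s≡sin(β/2)=0.887435, N=[1·6·1·6]^{1/2}=6.000000
k: max(0,(-1)−(-1))=0 … min(2+(-1),2−(-1))=1
  k=0: (−1)^0·6.0000/(6)·0.4609^4·0.8874^0 = +0.045139
  k=1: (−1)^1·6.0000/(2)·0.4609^2·0.8874^2 = -0.501961
d^2_{-1,-1}(2.1835) = +0.045139 -0.501961 = -0.456822
Attach z-rotation phases: D = e^{-i(-1)(2.0141)}·(-0.456822)·e^{-i(-1)(4.6716)} = -0.420312-0.178952i

Re=-0.4203 Im=-0.1790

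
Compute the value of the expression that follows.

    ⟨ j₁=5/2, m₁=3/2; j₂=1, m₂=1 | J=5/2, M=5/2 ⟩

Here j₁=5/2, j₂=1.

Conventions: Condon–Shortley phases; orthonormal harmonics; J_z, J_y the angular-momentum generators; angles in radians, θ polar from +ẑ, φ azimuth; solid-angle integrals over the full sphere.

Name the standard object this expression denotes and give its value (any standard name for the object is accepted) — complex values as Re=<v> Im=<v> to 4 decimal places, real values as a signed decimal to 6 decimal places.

This is a Clebsch–Gordan (vector-coupling) coefficient.
j₁+j₂−J=1  J+j₁−j₂=4  J−j₁+j₂=1  j₁+j₂+J+1=7
(j₁±m₁, j₂±m₂, J±M) = (4,1,2,0,5,0)
P² = 1152/7
sum k=1..1:
  [1] −1/24 = -1/24
S = -1/24
C² = P²·S² = 2/7 ; C = -0.534522

Clebsch–Gordan coefficient, −√(2/7) ≈ -0.534522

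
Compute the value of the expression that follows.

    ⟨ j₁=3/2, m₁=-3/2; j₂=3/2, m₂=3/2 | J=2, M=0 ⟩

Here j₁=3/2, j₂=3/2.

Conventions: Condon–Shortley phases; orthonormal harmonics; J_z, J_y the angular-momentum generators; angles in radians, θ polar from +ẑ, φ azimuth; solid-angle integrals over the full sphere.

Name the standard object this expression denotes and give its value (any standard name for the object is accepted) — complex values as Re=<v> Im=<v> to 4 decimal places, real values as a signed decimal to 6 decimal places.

This is a Clebsch–Gordan (vector-coupling) coefficient.
triangle: 1!*2!*2!/6! = 4/720
(j±m)!: 0!*3!*3!*0!*2!*2! = 144
prefactor² = (2J+1)*Δ*N² = 4
  k=1: −1/(1!*0!*2!*2!*0!*0!) = -1/4
Σ = -1/4  ⇒  CG² = 4*(-1/4)² = 1/4
CG = −√(1/4) = -0.500000

Clebsch–Gordan coefficient, −√(1/4) ≈ -0.500000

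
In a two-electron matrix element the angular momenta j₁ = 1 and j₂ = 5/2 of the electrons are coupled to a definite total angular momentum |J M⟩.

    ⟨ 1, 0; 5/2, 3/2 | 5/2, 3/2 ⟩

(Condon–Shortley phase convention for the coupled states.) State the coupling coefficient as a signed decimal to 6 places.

-0.507093  (= −√(9/35))

j₁+j₂−J=1  J+j₁−j₂=1  J−j₁+j₂=4  j₁+j₂+J+1=7
(j₁±m₁, j₂±m₂, J±M) = (1,1,4,1,4,1)
P² = 576/35
sum k=0..1:
  [0] +1/24 = 1/24
  [1] −1/6 = -1/6
S = -1/8
C² = P²·S² = 9/35 ; C = -0.507093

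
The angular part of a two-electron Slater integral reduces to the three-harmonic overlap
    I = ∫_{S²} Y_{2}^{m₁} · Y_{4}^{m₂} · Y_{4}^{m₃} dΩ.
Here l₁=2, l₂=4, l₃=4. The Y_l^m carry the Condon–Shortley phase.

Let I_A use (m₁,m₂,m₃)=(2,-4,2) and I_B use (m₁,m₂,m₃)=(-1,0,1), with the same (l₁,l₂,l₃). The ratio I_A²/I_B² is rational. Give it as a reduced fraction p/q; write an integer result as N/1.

l's match ⇒ only the (l;m) 3-j factors differ between A and B.
A: triangle coeff Δ(2,4,4) = 1/13860; Σ_t [0,0]: t=0:+1/2880 = 1/2880; (3j)²=2/165 [(2 4 4; 2 -4 2)], sign=+1
B: triangle coeff Δ(2,4,4) = 1/13860; Σ_t [1,2]: t=1:−1/72 t=2:+1/96 = -1/288; (3j)²=1/462 [(2 4 4; -1 0 1)], sign=+1
I_A²/I_B² = (2/165)/(1/462) = 28/5

28/5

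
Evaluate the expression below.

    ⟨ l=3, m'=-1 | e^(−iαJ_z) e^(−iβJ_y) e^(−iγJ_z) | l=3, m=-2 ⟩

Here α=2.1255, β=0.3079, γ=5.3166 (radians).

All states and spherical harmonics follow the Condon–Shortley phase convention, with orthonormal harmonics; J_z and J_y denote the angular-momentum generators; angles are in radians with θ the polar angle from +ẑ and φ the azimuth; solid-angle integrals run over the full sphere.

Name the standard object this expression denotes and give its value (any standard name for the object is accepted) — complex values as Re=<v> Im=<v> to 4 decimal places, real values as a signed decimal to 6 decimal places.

This is a Wigner D-matrix element — the rotation-matrix element ⟨l m'| R(α,β,γ) |l m⟩ in the angular-momentum basis.
First d^3_{-1,-2}(β=0.3079), then the phase factors e^{-i(-1)α} and e^{-i(-2)γ}:
With c≡cos(β/2)=0.988173 and s≡sin(β/2)=0.153343, N=[2·24·1·120]^{1/2}=75.894664
k: max(0,(-2)−(-1))=0 … min(3+(-2),3−(-1))=1
  k=0: (−1)^1·75.8947/(24)·0.9882^5·0.1533^1 = -0.456907
  k=1: (−1)^2·75.8947/(12)·0.9882^3·0.1533^3 = +0.022005
d^3_{-1,-2}(0.3079) = -0.456907 +0.022005 = -0.434902
Attach z-rotation phases: D = e^{-i(-1)(2.1255)}·(-0.434902)·e^{-i(-2)(5.3166)} = -0.426883-0.083130i

Wigner D-matrix element, Re=-0.4269 Im=-0.0831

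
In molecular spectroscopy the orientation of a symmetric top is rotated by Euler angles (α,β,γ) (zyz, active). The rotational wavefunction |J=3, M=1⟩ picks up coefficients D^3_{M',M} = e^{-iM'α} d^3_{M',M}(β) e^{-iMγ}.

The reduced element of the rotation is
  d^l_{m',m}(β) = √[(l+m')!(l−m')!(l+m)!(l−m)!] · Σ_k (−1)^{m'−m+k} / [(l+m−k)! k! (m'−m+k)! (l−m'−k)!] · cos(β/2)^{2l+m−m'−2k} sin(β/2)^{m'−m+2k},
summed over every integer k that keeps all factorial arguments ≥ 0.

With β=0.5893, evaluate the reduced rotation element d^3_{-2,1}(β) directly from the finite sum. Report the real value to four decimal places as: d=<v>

d=0.1295

d^3_{-2,1}(β=0.5893) via the finite sum:
Half-angle: c=0.956904, s=0.290405. N=√(1·120·24·2)=75.894664
The bounds max(0,m−m')=3 and min(l+m,l−m')=4 give 2 terms
  k=3: (−1)^0·75.8947/(12)·0.9569^3·0.2904^3 = +0.135721
  k=4: (−1)^1·75.8947/(24)·0.9569^1·0.2904^5 = -0.006250
d^3_{-2,1}(0.5893) = +0.135721 -0.006250 = +0.129471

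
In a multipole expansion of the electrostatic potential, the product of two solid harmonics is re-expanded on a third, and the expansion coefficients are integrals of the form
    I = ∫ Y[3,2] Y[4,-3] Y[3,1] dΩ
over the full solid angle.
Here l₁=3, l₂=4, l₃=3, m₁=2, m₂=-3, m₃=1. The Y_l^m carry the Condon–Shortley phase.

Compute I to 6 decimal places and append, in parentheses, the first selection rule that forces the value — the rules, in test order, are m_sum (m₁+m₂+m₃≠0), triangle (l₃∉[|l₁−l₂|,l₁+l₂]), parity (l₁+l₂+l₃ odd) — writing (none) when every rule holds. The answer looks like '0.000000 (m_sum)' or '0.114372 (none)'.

-0.095955 (none)

Rules hold: Σm=0, L=10 even, 1≤3≤7.
N = 7·9·7 = 441
Δ = 4!·2!·4!/11! = 1/34650
Racah Σ t=1..3: t=1:−1/72 t=2:+1/16 t=3:−1/72 = 5/144
⇒ 3j(3 4 3; 0 0 0)² = 2/77, sgn -1
Racah Σ t=0..1: t=0:+1/144 t=1:−1/288 = 1/288
⇒ 3j(3 4 3; 2 -3 1)² = 1/99, sgn +1
4πI² = N·(3j₀)²·(3jₘ)² = 14/121
I = -1·√(0.115702/4π) = -0.09595473
No selection rule forces the value: the integral is nonzero (none).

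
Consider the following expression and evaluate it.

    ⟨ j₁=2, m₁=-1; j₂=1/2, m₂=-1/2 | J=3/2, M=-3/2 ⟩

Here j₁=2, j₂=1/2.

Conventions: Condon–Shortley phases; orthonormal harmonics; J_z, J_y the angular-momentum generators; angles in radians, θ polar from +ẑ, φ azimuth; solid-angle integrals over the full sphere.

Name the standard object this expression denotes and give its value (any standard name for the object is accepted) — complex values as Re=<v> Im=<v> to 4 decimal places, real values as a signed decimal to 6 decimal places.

Clebsch–Gordan coefficient, +√(1/5) ≈ +0.447214

This is a Clebsch–Gordan (vector-coupling) coefficient.
triangle: 1!×3!×0!/5! = 6/120
(j±m)!: 1!×3!×0!×1!×0!×3! = 36
prefactor² = (2J+1)×Δ×N² = 36/5
  k=0: +1/(0!×1!×3!×0!×0!×0!) = 1/6
Σ = 1/6  ⇒  CG² = 36/5×(1/6)² = 1/5
CG = +√(1/5) = +0.447214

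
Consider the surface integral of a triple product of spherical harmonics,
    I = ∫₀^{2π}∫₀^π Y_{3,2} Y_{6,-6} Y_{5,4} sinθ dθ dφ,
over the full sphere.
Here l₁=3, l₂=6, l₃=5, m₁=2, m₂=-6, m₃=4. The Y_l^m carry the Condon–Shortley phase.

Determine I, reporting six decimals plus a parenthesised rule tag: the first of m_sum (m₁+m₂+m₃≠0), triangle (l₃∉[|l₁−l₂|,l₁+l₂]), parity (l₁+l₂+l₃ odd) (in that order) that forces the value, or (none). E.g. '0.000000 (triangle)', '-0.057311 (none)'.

Checks pass: Σm=0; 14 even; l₃=5∈[3,9].
(2·3+1)(2·6+1)(2·5+1) = 1001
Δ: 4! 2! 8! / 15! → 1/675675
sum: t=1:−1/8640 t=2:+1/2304 t=3:−1/8640 = 7/34560
3j²(3 6 5; 0 0 0) = Δ·Π!·Σ² = 7/429  (sign -1)
sum: t=0:+1/967680 = 1/967680
3j²(3 6 5; 2 -6 4) = Δ·Π!·Σ² = 3/91  (sign -1)
combine: 4πI² = 1001·7/429·3/91 = 7/13
take √, sign +1: I = 0.20700098
No selection rule forces the value: the integral is nonzero (none).

0.207001 (none)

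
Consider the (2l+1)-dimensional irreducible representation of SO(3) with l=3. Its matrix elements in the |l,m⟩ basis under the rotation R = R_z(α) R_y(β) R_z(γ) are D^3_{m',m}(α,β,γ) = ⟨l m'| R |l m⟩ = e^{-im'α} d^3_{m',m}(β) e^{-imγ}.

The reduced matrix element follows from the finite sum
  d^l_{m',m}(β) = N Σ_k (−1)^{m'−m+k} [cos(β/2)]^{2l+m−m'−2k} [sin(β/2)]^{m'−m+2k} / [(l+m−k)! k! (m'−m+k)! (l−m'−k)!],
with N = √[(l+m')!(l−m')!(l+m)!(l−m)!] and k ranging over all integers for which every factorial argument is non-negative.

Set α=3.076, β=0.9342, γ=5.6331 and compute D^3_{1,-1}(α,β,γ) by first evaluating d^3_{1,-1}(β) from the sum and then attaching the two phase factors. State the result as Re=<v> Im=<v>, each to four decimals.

Split into d^3_{1,-1}(β=0.9342) × two z-phases.
c=cos(0.934200/2)=0.892878, s=sin(0.934200/2)=0.450299; N=√[24·2·2·24]=48.000000
k∈{0,1,2} keeps every argument non-negative
  k=0: (−1)^2·48.0000/(8)·0.8929^4·0.4503^2 = +0.773252
  k=1: (−1)^3·48.0000/(6)·0.8929^2·0.4503^4 = -0.262227
  k=2: (−1)^4·48.0000/(48)·0.8929^0·0.4503^6 = +0.008337
d^3_{1,-1}(0.9342) = +0.773252 -0.262227 +0.008337 = +0.519362
D = (-0.997850-0.065546i)·(+0.519362)·(+0.796032-0.605254i) = -0.433144+0.286572i

Re=-0.4331 Im=0.2866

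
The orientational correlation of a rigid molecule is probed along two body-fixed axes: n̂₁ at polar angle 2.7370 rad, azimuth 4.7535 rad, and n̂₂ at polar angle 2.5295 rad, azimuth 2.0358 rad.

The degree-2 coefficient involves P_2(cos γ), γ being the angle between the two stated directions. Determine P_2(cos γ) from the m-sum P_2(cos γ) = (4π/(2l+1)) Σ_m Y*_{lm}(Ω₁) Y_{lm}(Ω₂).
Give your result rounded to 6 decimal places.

-0.052489

Expand P_2 via completeness: Σ_{m} conj(Y_{2,m}) at Ω₁ times Y_{2,m} at Ω₂ —
  m=-2: Y*=-0.059653-0.004916i  Y=-0.076239+0.102228i  product +0.005050-0.005723i
  m=-1: Y*=-0.011490+0.279320i  Y=+0.162914+0.324727i  product -0.092575+0.041774i
  m=+0: Y*=+0.484168-0.000000i  Y=+0.318409+0.000000i  product +0.154164+0.000000i
  m=+1: Y*=+0.011490+0.279320i  Y=-0.162914+0.324727i  product -0.092575-0.041774i
  m=+2: Y*=-0.059653+0.004916i  Y=-0.076239-0.102228i  product +0.005050+0.005723i
Total Σ_m = -0.020885+0.000000i. Multiply by 2.513274: -0.052489+0.000000i. P_2(cos γ) = -0.052489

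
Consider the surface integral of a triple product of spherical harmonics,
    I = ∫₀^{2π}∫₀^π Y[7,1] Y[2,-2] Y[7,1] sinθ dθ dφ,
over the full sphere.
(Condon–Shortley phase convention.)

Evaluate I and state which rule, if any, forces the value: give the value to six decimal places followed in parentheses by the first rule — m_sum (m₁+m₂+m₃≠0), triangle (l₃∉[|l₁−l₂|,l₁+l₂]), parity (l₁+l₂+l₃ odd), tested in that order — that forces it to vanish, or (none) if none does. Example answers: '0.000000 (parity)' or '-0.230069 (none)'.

0.195759 (none)

Checks pass: Σm=0; 16 even; l₃=7∈[5,9].
(2·7+1)(2·2+1)(2·7+1) = 1125
Δ: 2! 12! 2! / 17! → 1/185640
sum: t=0:+1/2419200 t=1:−1/518400 t=2:+1/2419200 = -1/907200
3j²(7 2 7; 0 0 0) = Δ·Π!·Σ² = 56/3315  (sign +1)
sum: t=0:+1/2073600 = 1/2073600
3j²(7 2 7; 1 -2 1) = Δ·Π!·Σ² = 28/1105  (sign +1)
combine: 4πI² = 1125·56/3315·28/1105 = 23520/48841
take √, sign +1: I = 0.19575887
No selection rule forces the value: the integral is nonzero (none).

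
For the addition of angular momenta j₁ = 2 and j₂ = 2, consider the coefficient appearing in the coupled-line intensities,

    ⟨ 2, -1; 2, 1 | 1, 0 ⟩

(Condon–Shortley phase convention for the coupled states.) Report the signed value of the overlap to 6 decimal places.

j₁+j₂−J=3  J+j₁−j₂=1  J−j₁+j₂=1  j₁+j₂+J+1=6
(j₁±m₁, j₂±m₂, J±M) = (1,3,3,1,1,1)
P² = 9/10
sum k=2..3:
  [2] +1/2 = 1/2
  [3] −1/6 = -1/6
S = 1/3
C² = P²·S² = 1/10 ; C = +0.316228

+√(1/10) = +0.316228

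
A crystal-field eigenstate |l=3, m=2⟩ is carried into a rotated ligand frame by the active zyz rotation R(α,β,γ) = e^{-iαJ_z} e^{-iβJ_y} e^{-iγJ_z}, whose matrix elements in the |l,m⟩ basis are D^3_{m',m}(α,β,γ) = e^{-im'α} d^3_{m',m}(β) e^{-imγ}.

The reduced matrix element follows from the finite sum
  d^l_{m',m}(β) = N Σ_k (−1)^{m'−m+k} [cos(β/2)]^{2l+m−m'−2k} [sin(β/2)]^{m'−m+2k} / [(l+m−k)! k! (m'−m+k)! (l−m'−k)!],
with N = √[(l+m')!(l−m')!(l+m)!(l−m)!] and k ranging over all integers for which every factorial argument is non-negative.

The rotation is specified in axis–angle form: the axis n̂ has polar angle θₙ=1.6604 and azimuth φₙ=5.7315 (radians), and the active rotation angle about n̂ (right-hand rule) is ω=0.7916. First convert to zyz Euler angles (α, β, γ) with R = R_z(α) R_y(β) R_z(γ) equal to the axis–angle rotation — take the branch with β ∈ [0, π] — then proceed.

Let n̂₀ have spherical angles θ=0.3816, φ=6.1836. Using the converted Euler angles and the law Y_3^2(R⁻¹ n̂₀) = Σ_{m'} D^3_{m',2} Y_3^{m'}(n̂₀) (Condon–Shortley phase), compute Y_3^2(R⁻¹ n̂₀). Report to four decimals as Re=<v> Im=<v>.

Axis–angle → zyz. n̂ = (sinθₙcosφₙ, sinθₙsinφₙ, cosθₙ) = (+0.848226, -0.522021, -0.089484), ω = 0.7916.
R = I cosω + sinω [n̂]ₓ + (1−cosω) n̂n̂ᵀ gives
  R = [+0.916606, -0.067973, -0.393972; -0.195304, +0.783722, -0.589607; +0.348841, +0.617382, +0.705088]
β = atan2(√(R₁₃²+R₂₃²), R₃₃) = 0.788249; α = atan2(R₂₃, R₁₃) mod 2π = 4.123330; γ = atan2(R₃₂, −R₃₁) mod 2π = 2.085108
Need the full column D^3_{m',2} for m'=−3..3 at α=4.1233, β=0.7882, γ=2.0851.
cos(β/2)=0.923333, sin(β/2)=0.384000
d^3_{-3,2}: single k=5 term ⇒ +0.018884;  D = -0.006401+0.017766i
d^3_{-2,2}: k∈[4..5] ⇒ +0.092685 -0.003206 = +0.089479;  D = -0.053145-0.071987i
d^3_{-1,2}: k∈[3..4] ⇒ +0.281902 -0.024379 = +0.257523;  D = +0.257240-0.012070i
d^3_{0,2}: k∈[2..3] ⇒ +0.587025 -0.101532 = +0.485493;  D = -0.250514+0.415868i
d^3_{1,2}: k∈[1..2] ⇒ +0.814935 -0.281902 = +0.533033;  D = -0.226830-0.482362i
d^3_{2,2}: k∈[0..1] ⇒ +0.619656 -0.535878 = +0.083778;  D = +0.082844+0.012478i
d^3_{3,2}: single k=0 term ⇒ -0.631246;  D = +0.424967-0.466771i
Y_3^{m'}(θ=0.3816,φ=6.1836) and Σ D·Y over m':
  (-0.0064+0.0178i)·(+0.0206+0.0063i)  (-0.0531-0.0720i)·(+0.1289+0.0260i)  (+0.2572-0.0121i)·(+0.3960+0.0396i)  (-0.2505+0.4159i)·(+0.4525+0.0000i)  (-0.2268-0.4824i)·(-0.3960+0.0396i)  (+0.0828+0.0125i)·(+0.1289-0.0260i)  (+0.4250-0.4668i)·(-0.0206+0.0063i)
Y_3^2(R⁻¹ n̂) = +0.097880+0.377038i

Re=0.0979 Im=0.3770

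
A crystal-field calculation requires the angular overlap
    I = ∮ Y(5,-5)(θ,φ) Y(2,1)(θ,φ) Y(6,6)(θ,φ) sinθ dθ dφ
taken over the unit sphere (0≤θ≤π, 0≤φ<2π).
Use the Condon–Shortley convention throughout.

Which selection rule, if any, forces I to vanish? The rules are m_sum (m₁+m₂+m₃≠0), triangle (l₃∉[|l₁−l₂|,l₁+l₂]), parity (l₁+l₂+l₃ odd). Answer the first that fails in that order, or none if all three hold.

azimuthal sum: -5 + 1 + 6 = 2  ✗
3 ≤ 6 ≤ 7 (triangle on l)
L = 5 + 2 + 6 = 13 (odd)

m_sum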